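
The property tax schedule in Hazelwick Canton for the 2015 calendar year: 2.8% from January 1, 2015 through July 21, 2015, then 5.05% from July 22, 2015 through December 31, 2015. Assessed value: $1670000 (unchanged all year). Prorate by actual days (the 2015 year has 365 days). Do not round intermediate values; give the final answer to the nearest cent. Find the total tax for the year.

$63540.07

January 1 – July 21, 2015: 202 days at 2.8% → $1670000 × 2.8% × 202/365 = $25878.1370
July 22 – December 31, 2015: 163 days at 5.05% → $1670000 × 5.05% × 163/365 = $37661.9315
Total = $63540.0685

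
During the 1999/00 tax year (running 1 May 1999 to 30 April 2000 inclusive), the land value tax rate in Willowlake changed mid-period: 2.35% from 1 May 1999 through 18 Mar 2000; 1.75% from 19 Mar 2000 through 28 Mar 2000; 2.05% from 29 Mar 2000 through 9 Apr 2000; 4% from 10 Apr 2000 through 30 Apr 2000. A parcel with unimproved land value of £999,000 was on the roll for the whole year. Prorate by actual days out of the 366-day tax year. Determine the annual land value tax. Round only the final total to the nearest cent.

1 May 1999 – 18 Mar 2000: 323 days at 2.35% → £999,000 × 2.35% × 323/366 = £20,718.3320
19 Mar – 28 Mar 2000: 10 days at 1.75% → £999,000 × 1.75% × 10/366 = £477.6639
29 Mar – 9 Apr 2000: 12 days at 2.05% → £999,000 × 2.05% × 12/366 = £671.4590
10 Apr – 30 Apr 2000: 21 days at 4% → £999,000 × 4% × 21/366 = £2,292.7869
Total = £24,160.2418

£24,160.24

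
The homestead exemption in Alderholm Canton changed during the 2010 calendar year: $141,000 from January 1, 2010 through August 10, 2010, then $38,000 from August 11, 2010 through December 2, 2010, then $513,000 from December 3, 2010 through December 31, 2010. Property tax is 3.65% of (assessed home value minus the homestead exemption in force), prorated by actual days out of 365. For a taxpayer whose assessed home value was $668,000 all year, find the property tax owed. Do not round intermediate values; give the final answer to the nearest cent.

January 1 – August 10, 2010: 222 days, exemption $141,000 → ($668,000 − $141,000) × 3.65% × 222/365 = $11,699.4000
August 11 – December 2, 2010: 114 days, exemption $38,000 → ($668,000 − $38,000) × 3.65% × 114/365 = $7,182.0000
December 3 – December 31, 2010: 29 days, exemption $513,000 → ($668,000 − $513,000) × 3.65% × 29/365 = $449.5000
Total = $19,330.9000

$19,330.90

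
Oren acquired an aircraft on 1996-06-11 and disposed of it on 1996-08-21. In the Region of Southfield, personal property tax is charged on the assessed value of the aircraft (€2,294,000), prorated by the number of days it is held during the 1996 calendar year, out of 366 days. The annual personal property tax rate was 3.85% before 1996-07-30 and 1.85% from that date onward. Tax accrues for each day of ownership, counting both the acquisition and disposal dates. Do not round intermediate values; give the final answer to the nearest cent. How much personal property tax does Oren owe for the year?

€14,491.06

1996-06-11 to 1996-07-29: 49 days at 3.85% → €2,294,000 × 3.85% × 49/366 = €11,824.1284
1996-07-30 to 1996-08-21: 23 days at 1.85% → €2,294,000 × 1.85% × 23/366 = €2,666.9317
Total = €14,491.0601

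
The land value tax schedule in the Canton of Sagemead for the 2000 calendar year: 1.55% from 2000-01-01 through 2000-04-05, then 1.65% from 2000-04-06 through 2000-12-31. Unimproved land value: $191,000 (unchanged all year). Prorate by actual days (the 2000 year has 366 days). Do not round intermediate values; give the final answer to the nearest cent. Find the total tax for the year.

2000-01-01 to 2000-04-05: 96 days at 1.55% → $191,000 × 1.55% × 96/366 = $776.5246
2000-04-06 to 2000-12-31: 270 days at 1.65% → $191,000 × 1.65% × 270/366 = $2,324.8770
Total = $3,101.4016

$3,101.40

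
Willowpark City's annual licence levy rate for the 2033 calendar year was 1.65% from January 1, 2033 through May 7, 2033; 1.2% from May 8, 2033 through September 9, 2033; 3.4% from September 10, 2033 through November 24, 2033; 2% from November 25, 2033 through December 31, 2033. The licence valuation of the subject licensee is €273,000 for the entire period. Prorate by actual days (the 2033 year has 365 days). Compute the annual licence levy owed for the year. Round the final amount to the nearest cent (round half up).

January 1 – May 7, 2033: 127 days at 1.65% → €273,000 × 1.65% × 127/365 = €1,567.3192
May 8 – September 9, 2033: 125 days at 1.2% → €273,000 × 1.2% × 125/365 = €1,121.9178
September 10 – November 24, 2033: 76 days at 3.4% → €273,000 × 3.4% × 76/365 = €1,932.6904
November 25 – December 31, 2033: 37 days at 2% → €273,000 × 2% × 37/365 = €553.4795
Total = €5,175.4068

€5,175.41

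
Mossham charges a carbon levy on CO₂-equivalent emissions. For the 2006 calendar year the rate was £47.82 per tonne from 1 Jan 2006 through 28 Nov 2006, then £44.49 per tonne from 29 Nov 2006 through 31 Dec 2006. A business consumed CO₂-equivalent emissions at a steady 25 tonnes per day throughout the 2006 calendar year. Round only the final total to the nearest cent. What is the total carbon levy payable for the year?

£433,610.25

1 Jan – 28 Nov 2006: 332 days × 25 tonnes/day = 8,300 tonnes at £47.82/tonne → £396,906.00
29 Nov – 31 Dec 2006: 33 days × 25 tonnes/day = 825 tonnes at £44.49/tonne → £36,704.25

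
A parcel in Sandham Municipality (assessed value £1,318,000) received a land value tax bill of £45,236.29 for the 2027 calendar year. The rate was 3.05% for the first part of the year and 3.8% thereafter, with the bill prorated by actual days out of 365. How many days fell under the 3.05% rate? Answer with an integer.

Let d = days at the first rate; then 365 − d days at the second rate.
£1,318,000 × [3.05%·d + 3.8%·(365−d)] / 365 = £45,236.29
Solving gives d = 179, so the new rate took effect on June 29, 2027.

179 days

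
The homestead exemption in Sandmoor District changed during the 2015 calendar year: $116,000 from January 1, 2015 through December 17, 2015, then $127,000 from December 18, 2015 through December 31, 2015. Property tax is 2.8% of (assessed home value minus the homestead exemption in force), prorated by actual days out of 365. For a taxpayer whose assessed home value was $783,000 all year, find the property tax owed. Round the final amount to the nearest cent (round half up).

January 1 – December 17, 2015: 351 days, exemption $116,000 → ($783,000 − $116,000) × 2.8% × 351/365 = $17,959.6603
December 18 – December 31, 2015: 14 days, exemption $127,000 → ($783,000 − $127,000) × 2.8% × 14/365 = $704.5260
Total = $18,664.1863

$18,664.19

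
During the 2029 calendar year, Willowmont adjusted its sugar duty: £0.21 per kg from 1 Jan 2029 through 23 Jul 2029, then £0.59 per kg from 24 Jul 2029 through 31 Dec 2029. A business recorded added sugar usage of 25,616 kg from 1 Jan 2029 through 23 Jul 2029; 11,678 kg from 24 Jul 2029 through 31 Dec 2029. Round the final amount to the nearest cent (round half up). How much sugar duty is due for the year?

£12269.38

1 Jan – 23 Jul 2029: 25,616 kg at £0.21/kg → £5379.36
24 Jul – 31 Dec 2029: 11,678 kg at £0.59/kg → £6890.02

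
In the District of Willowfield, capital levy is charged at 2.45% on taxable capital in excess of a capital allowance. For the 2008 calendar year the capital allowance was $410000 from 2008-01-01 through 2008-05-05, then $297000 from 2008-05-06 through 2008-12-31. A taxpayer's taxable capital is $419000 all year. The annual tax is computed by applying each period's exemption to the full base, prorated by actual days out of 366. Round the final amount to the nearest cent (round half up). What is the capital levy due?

$2035.91

2008-01-01 to 2008-05-05: 126 days, exemption $410000 → ($419000 − $410000) × 2.45% × 126/366 = $75.9098
2008-05-06 to 2008-12-31: 240 days, exemption $297000 → ($419000 − $297000) × 2.45% × 240/366 = $1960.0000
Total = $2035.9098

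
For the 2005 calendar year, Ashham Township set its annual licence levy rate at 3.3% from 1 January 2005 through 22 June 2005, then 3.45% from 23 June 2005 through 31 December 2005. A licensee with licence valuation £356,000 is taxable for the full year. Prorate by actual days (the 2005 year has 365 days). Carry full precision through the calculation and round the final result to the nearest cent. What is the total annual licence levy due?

1 January – 22 June 2005: 173 days at 3.3% → £356,000 × 3.3% × 173/365 = £5,568.2301
23 June – 31 December 2005: 192 days at 3.45% → £356,000 × 3.45% × 192/365 = £6,460.6685
Total = £12,028.8986

£12,028.90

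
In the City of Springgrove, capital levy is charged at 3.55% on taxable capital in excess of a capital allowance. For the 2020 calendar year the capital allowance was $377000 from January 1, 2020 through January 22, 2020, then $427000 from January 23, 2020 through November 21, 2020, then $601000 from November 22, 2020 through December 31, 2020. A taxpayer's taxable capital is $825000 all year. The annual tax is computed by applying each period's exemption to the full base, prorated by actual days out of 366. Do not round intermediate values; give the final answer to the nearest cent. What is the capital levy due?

January 1 – January 22, 2020: 22 days, exemption $377000 → ($825000 − $377000) × 3.55% × 22/366 = $955.9781
January 23 – November 21, 2020: 304 days, exemption $427000 → ($825000 − $427000) × 3.55% × 304/366 = $11735.5628
November 22 – December 31, 2020: 40 days, exemption $601000 → ($825000 − $601000) × 3.55% × 40/366 = $869.0710
Total = $13560.6120

$13560.61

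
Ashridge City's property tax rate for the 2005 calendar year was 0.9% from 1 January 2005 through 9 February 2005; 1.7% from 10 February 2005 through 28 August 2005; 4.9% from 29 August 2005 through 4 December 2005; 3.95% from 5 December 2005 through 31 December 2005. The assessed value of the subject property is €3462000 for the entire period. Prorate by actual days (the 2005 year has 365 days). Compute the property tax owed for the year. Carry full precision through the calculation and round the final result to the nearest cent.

€91325.66

1 January – 9 February 2005: 40 days at 0.9% → €3462000 × 0.9% × 40/365 = €3414.5753
10 February – 28 August 2005: 200 days at 1.7% → €3462000 × 1.7% × 200/365 = €32248.7671
29 August – 4 December 2005: 98 days at 4.9% → €3462000 × 4.9% × 98/365 = €45546.6411
5 December – 31 December 2005: 27 days at 3.95% → €3462000 × 3.95% × 27/365 = €10115.6795
Total = €91325.6630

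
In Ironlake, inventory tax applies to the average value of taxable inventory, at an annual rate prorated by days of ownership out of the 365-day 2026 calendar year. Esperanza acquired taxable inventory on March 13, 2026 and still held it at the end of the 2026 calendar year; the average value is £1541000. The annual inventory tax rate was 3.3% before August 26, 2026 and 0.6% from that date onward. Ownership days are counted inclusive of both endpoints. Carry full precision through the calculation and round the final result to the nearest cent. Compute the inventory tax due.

£26370.10

March 13 – August 25, 2026: 166 days at 3.3% → £1541000 × 3.3% × 166/365 = £23127.6658
August 26 – December 31, 2026: 128 days at 0.6% → £1541000 × 0.6% × 128/365 = £3242.4329
Total = £26370.0986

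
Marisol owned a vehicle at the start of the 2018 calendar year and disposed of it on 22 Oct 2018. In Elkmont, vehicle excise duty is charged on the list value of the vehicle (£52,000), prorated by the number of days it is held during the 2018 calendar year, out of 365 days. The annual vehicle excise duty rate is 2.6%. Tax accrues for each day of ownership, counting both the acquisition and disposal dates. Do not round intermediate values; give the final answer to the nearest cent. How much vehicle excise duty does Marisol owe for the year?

Days held (1 Jan – 22 Oct 2018): 295 out of 365
Tax = £52,000 × 2.6% × 295/365 = £1,092.7123

£1,092.71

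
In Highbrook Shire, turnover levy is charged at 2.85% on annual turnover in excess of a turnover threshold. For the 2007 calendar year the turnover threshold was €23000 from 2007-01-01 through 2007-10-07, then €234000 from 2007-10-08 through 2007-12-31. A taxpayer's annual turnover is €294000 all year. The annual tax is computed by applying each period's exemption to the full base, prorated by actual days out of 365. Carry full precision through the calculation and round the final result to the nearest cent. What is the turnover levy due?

2007-01-01 to 2007-10-07: 280 days, exemption €23000 → (€294000 − €23000) × 2.85% × 280/365 = €5924.8767
2007-10-08 to 2007-12-31: 85 days, exemption €234000 → (€294000 − €234000) × 2.85% × 85/365 = €398.2192
Total = €6323.0959

€6323.10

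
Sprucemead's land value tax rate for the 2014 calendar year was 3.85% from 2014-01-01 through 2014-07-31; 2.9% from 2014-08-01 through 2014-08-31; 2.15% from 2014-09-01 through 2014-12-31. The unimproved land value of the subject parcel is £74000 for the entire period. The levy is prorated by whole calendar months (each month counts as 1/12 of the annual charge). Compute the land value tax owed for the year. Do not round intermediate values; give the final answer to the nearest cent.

2014-01-01 to 2014-07-31: 7 months at 3.85% → £74000 × 3.85% × 7/12 = £1661.9167
2014-08-01 to 2014-08-31: 1 month at 2.9% → £74000 × 2.9% × 1/12 = £178.8333
2014-09-01 to 2014-12-31: 4 months at 2.15% → £74000 × 2.15% × 4/12 = £530.3333
Total = £2371.0833

£2371.08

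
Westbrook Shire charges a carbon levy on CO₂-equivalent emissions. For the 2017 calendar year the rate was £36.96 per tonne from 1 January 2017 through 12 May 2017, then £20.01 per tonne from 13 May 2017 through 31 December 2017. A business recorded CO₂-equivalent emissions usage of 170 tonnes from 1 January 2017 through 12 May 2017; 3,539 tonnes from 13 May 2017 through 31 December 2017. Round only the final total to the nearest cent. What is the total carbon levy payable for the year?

£77098.59

1 January – 12 May 2017: 170 tonnes at £36.96/tonne → £6283.20
13 May – 31 December 2017: 3,539 tonnes at £20.01/tonne → £70815.39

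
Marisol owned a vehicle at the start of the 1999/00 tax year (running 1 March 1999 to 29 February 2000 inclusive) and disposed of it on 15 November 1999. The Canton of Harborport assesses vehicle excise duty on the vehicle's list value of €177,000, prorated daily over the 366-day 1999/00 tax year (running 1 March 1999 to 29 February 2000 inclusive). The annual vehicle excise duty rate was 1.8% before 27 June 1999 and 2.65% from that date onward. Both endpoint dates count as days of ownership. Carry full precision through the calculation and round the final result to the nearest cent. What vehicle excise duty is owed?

1 March – 26 June 1999: 118 days at 1.8% → €177,000 × 1.8% × 118/366 = €1,027.1803
27 June – 15 November 1999: 142 days at 2.65% → €177,000 × 2.65% × 142/366 = €1,819.8115
Total = €2,846.9918

€2,846.99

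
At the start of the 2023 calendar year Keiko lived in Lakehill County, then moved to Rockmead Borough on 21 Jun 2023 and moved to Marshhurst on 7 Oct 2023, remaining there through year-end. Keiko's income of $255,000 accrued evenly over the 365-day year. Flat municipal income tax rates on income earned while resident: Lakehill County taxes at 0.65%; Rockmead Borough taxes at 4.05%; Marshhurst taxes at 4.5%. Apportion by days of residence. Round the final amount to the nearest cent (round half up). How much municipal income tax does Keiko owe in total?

$6,536.03

Lakehill County, 1 Jan – 20 Jun 2023: 171 days → $255,000 × 0.65% × 171/365 = $776.5274
Rockmead Borough, 21 Jun – 6 Oct 2023: 108 days → $255,000 × 4.05% × 108/365 = $3,055.8082
Marshhurst, 7 Oct – 31 Dec 2023: 86 days → $255,000 × 4.5% × 86/365 = $2,703.6986
Total = $6,536.0342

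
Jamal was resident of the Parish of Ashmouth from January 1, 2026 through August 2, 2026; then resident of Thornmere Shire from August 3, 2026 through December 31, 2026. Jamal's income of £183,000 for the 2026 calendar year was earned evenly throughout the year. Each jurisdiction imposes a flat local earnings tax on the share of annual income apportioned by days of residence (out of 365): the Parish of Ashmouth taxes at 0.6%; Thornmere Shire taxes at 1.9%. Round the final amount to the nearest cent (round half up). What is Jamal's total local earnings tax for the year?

The Parish of Ashmouth, January 1 – August 2, 2026: 214 days → £183,000 × 0.6% × 214/365 = £643.7589
Thornmere Shire, August 3 – December 31, 2026: 151 days → £183,000 × 1.9% × 151/365 = £1,438.4301
Total = £2,082.1890

£2,082.19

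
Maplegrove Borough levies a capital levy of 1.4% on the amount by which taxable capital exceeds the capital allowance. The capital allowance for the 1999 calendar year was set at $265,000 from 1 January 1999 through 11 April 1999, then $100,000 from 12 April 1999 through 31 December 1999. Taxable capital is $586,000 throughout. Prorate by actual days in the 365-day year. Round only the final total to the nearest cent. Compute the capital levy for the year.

$6,164.79

1 January – 11 April 1999: 101 days, exemption $265,000 → ($586,000 − $265,000) × 1.4% × 101/365 = $1,243.5452
12 April – 31 December 1999: 264 days, exemption $100,000 → ($586,000 − $100,000) × 1.4% × 264/365 = $4,921.2493
Total = $6,164.7945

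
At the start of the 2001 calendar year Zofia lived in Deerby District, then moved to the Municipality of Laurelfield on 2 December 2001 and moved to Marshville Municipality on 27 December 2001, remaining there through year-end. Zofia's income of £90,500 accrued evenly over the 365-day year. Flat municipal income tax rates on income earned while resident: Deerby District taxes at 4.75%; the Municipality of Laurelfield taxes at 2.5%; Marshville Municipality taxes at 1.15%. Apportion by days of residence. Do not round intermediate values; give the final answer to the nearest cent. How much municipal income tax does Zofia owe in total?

Deerby District, 1 January – 1 December 2001: 335 days → £90,500 × 4.75% × 335/365 = £3,945.4281
The Municipality of Laurelfield, 2 December – 26 December 2001: 25 days → £90,500 × 2.5% × 25/365 = £154.9658
Marshville Municipality, 27 December – 31 December 2001: 5 days → £90,500 × 1.15% × 5/365 = £14.2568
Total = £4,114.6507

£4,114.65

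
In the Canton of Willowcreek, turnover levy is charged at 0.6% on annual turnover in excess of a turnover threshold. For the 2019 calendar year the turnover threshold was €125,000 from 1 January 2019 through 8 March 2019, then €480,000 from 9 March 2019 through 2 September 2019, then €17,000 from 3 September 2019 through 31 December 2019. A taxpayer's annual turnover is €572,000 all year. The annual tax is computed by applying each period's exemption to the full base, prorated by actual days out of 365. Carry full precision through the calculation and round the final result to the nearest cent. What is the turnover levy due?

€1,856.30

1 January – 8 March 2019: 67 days, exemption €125,000 → (€572,000 − €125,000) × 0.6% × 67/365 = €492.3123
9 March – 2 September 2019: 178 days, exemption €480,000 → (€572,000 − €480,000) × 0.6% × 178/365 = €269.1945
3 September – 31 December 2019: 120 days, exemption €17,000 → (€572,000 − €17,000) × 0.6% × 120/365 = €1,094.7945
Total = €1,856.3014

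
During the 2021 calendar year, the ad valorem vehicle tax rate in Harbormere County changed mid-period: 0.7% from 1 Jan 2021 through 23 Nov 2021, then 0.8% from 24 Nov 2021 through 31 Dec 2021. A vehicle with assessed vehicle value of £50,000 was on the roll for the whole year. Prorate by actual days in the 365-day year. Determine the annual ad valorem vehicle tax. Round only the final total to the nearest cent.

1 Jan – 23 Nov 2021: 327 days at 0.7% → £50,000 × 0.7% × 327/365 = £313.5616
24 Nov – 31 Dec 2021: 38 days at 0.8% → £50,000 × 0.8% × 38/365 = £41.6438
Total = £355.2055

£355.21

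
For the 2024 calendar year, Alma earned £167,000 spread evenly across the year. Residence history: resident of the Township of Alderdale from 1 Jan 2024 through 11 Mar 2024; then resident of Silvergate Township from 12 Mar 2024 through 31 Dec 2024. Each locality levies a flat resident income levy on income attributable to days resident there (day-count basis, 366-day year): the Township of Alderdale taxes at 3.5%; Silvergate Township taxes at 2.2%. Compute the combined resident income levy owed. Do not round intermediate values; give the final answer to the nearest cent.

The Township of Alderdale, 1 Jan – 11 Mar 2024: 71 days → £167,000 × 3.5% × 71/366 = £1,133.8661
Silvergate Township, 12 Mar – 31 Dec 2024: 295 days → £167,000 × 2.2% × 295/366 = £2,961.2842
Total = £4,095.1503

£4,095.15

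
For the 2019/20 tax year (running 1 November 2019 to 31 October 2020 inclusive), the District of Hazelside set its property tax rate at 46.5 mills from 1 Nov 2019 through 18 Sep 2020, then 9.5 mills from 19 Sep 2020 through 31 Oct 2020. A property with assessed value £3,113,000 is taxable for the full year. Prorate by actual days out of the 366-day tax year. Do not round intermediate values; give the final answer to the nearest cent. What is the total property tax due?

£131,222.31

1 Nov 2019 – 18 Sep 2020: 323 days at 46.5 mills → £3,113,000 × 4.65% × 323/366 = £127,747.8238
19 Sep – 31 Oct 2020: 43 days at 9.5 mills → £3,113,000 × 0.95% × 43/366 = £3,474.4822
Total = £131,222.3060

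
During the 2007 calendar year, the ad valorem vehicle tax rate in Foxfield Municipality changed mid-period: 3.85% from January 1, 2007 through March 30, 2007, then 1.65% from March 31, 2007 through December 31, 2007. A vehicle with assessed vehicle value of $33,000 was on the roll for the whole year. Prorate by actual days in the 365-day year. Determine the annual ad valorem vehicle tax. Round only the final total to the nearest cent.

$721.52

January 1 – March 30, 2007: 89 days at 3.85% → $33,000 × 3.85% × 89/365 = $309.7932
March 31 – December 31, 2007: 276 days at 1.65% → $33,000 × 1.65% × 276/365 = $411.7315
Total = $721.5247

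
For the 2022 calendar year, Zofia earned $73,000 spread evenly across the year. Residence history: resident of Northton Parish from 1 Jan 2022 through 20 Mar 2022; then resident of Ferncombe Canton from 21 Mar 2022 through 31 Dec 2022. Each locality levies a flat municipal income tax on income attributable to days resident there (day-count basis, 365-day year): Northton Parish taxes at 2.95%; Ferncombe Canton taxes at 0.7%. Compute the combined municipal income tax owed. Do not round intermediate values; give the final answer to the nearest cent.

$866.50

Northton Parish, 1 Jan – 20 Mar 2022: 79 days → $73,000 × 2.95% × 79/365 = $466.1000
Ferncombe Canton, 21 Mar – 31 Dec 2022: 286 days → $73,000 × 0.7% × 286/365 = $400.4000
Total = $866.5000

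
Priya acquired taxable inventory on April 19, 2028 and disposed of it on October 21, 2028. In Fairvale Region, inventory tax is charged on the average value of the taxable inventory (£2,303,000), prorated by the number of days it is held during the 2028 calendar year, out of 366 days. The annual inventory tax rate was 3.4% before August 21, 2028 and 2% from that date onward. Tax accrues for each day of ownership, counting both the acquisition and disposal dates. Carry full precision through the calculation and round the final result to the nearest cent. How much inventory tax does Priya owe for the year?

April 19 – August 20, 2028: 124 days at 3.4% → £2,303,000 × 3.4% × 124/366 = £26,528.5464
August 21 – October 21, 2028: 62 days at 2% → £2,303,000 × 2% × 62/366 = £7,802.5137
Total = £34,331.0601

£34,331.06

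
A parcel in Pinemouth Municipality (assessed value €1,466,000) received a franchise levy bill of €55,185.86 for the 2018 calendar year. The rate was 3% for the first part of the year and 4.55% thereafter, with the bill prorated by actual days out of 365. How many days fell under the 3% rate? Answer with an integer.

Let d = days at the first rate; then 365 − d days at the second rate.
€1,466,000 × [3%·d + 4.55%·(365−d)] / 365 = €55,185.86
Solving gives d = 185, so the new rate took effect on 5 Jul 2018.

185 days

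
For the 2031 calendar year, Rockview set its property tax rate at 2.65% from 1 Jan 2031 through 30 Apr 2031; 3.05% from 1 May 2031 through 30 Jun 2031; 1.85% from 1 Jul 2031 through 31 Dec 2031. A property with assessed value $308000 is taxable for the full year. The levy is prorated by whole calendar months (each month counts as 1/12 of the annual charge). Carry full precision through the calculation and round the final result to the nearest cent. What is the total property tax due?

$7135.33

1 Jan – 30 Apr 2031: 4 months at 2.65% → $308000 × 2.65% × 4/12 = $2720.6667
1 May – 30 Jun 2031: 2 months at 3.05% → $308000 × 3.05% × 2/12 = $1565.6667
1 Jul – 31 Dec 2031: 6 months at 1.85% → $308000 × 1.85% × 6/12 = $2849.0000
Total = $7135.3333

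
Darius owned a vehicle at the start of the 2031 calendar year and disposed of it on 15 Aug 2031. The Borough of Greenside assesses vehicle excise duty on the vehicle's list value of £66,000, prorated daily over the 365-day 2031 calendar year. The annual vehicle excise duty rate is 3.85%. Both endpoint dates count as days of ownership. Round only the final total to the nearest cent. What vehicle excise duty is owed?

£1,580.29

Days held (1 Jan – 15 Aug 2031): 227 out of 365
Tax = £66,000 × 3.85% × 227/365 = £1,580.2932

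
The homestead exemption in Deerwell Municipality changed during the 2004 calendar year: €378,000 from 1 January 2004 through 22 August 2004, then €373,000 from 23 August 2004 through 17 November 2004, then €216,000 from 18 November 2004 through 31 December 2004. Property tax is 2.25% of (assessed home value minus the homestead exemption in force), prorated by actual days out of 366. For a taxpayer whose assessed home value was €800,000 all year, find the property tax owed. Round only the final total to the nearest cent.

1 January – 22 August 2004: 235 days, exemption €378,000 → (€800,000 − €378,000) × 2.25% × 235/366 = €6,096.5164
23 August – 17 November 2004: 87 days, exemption €373,000 → (€800,000 − €373,000) × 2.25% × 87/366 = €2,283.7500
18 November – 31 December 2004: 44 days, exemption €216,000 → (€800,000 − €216,000) × 2.25% × 44/366 = €1,579.6721
Total = €9,959.9385

€9,959.94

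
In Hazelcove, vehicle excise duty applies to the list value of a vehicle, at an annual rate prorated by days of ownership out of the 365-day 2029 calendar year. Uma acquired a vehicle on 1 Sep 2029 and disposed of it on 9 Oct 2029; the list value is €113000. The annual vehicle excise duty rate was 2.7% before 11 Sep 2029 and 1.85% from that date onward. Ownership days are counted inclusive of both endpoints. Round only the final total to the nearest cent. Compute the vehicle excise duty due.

€249.68

1 Sep – 10 Sep 2029: 10 days at 2.7% → €113000 × 2.7% × 10/365 = €83.5890
11 Sep – 9 Oct 2029: 29 days at 1.85% → €113000 × 1.85% × 29/365 = €166.0945
Total = €249.6836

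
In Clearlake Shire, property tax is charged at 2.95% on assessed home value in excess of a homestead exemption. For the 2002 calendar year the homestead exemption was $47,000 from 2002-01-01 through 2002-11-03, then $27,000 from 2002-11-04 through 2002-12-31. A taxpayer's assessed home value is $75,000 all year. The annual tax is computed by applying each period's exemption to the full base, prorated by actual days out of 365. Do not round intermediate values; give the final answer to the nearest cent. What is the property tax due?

2002-01-01 to 2002-11-03: 307 days, exemption $47,000 → ($75,000 − $47,000) × 2.95% × 307/365 = $694.7452
2002-11-04 to 2002-12-31: 58 days, exemption $27,000 → ($75,000 − $27,000) × 2.95% × 58/365 = $225.0082
Total = $919.7534

$919.75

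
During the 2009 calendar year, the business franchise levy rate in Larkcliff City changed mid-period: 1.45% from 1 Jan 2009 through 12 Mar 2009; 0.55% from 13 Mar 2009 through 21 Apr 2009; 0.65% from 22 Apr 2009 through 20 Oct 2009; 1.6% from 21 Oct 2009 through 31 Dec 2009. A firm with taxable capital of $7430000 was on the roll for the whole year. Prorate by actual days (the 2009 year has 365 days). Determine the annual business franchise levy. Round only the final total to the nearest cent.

$72966.67

1 Jan – 12 Mar 2009: 71 days at 1.45% → $7430000 × 1.45% × 71/365 = $20956.6712
13 Mar – 21 Apr 2009: 40 days at 0.55% → $7430000 × 0.55% × 40/365 = $4478.3562
22 Apr – 20 Oct 2009: 182 days at 0.65% → $7430000 × 0.65% × 182/365 = $24081.3425
21 Oct – 31 Dec 2009: 72 days at 1.6% → $7430000 × 1.6% × 72/365 = $23450.3014
Total = $72966.6712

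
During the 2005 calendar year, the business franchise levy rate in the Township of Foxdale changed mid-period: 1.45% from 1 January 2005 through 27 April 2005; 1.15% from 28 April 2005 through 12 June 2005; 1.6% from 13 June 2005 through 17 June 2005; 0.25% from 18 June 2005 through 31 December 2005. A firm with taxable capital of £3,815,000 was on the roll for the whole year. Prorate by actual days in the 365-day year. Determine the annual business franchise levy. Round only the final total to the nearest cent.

£29,244.85

1 January – 27 April 2005: 117 days at 1.45% → £3,815,000 × 1.45% × 117/365 = £17,731.9110
28 April – 12 June 2005: 46 days at 1.15% → £3,815,000 × 1.15% × 46/365 = £5,529.1370
13 June – 17 June 2005: 5 days at 1.6% → £3,815,000 × 1.6% × 5/365 = £836.1644
18 June – 31 December 2005: 197 days at 0.25% → £3,815,000 × 0.25% × 197/365 = £5,147.6370
Total = £29,244.8493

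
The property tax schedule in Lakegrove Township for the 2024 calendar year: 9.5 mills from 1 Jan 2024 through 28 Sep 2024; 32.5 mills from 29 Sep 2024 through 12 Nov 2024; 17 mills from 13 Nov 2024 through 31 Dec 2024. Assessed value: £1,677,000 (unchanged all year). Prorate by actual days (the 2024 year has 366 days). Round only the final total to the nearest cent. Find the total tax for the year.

£22,357.71

1 Jan – 28 Sep 2024: 272 days at 9.5 mills → £1,677,000 × 0.95% × 272/366 = £11,839.8033
29 Sep – 12 Nov 2024: 45 days at 32.5 mills → £1,677,000 × 3.25% × 45/366 = £6,701.1270
13 Nov – 31 Dec 2024: 49 days at 17 mills → £1,677,000 × 1.7% × 49/366 = £3,816.7787
Total = £22,357.7090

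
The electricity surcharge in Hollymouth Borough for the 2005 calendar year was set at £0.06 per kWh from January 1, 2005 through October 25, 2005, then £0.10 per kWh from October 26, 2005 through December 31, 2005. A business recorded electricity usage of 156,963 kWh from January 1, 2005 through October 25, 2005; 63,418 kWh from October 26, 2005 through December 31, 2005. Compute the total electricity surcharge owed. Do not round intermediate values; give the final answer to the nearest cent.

£15,759.58

January 1 – October 25, 2005: 156,963 kWh at £0.06/kWh → £9,417.78
October 26 – December 31, 2005: 63,418 kWh at £0.10/kWh → £6,341.80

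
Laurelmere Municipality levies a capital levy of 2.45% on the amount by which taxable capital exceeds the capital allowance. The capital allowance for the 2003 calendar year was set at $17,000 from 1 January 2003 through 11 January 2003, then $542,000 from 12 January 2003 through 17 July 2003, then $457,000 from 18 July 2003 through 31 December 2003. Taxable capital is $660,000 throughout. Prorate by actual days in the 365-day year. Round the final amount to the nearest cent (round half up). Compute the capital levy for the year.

$4,231.45

1 January – 11 January 2003: 11 days, exemption $17,000 → ($660,000 − $17,000) × 2.45% × 11/365 = $474.7630
12 January – 17 July 2003: 187 days, exemption $542,000 → ($660,000 − $542,000) × 2.45% × 187/365 = $1,481.1425
18 July – 31 December 2003: 167 days, exemption $457,000 → ($660,000 − $457,000) × 2.45% × 167/365 = $2,275.5466
Total = $4,231.4521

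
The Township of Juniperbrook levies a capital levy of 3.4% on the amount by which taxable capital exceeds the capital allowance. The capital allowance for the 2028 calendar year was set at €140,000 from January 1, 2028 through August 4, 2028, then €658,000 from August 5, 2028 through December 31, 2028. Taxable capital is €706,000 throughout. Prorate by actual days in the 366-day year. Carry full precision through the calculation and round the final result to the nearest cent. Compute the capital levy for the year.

January 1 – August 4, 2028: 217 days, exemption €140,000 → (€706,000 − €140,000) × 3.4% × 217/366 = €11,409.6940
August 5 – December 31, 2028: 149 days, exemption €658,000 → (€706,000 − €658,000) × 3.4% × 149/366 = €664.3934
Total = €12,074.0874

€12,074.09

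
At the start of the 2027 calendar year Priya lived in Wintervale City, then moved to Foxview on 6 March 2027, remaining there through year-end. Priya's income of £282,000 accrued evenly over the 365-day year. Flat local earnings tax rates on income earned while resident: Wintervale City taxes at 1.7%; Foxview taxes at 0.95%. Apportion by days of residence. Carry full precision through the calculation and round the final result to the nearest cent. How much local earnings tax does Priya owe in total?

£3,049.85

Wintervale City, 1 January – 5 March 2027: 64 days → £282,000 × 1.7% × 64/365 = £840.5918
Foxview, 6 March – 31 December 2027: 301 days → £282,000 × 0.95% × 301/365 = £2,209.2575
Total = £3,049.8493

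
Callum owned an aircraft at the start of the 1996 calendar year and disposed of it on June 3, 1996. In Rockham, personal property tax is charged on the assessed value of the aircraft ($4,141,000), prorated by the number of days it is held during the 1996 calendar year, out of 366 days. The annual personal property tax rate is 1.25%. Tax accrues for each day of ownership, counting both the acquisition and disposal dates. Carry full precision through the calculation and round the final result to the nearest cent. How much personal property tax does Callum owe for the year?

Days held (January 1 – June 3, 1996): 155 out of 366
Tax = $4,141,000 × 1.25% × 155/366 = $21,921.2773

$21,921.28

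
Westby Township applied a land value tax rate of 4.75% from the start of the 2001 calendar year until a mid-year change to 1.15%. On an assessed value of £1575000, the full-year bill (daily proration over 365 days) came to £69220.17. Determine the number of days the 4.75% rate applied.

329 days

Let d = days at the first rate; then 365 − d days at the second rate.
£1575000 × [4.75%·d + 1.15%·(365−d)] / 365 = £69220.17
Solving gives d = 329, so the new rate took effect on 26 November 2001.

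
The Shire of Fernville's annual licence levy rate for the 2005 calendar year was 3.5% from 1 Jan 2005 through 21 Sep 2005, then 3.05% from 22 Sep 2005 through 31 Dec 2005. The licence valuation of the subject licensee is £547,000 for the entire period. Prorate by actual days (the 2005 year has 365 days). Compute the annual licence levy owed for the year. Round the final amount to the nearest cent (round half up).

£18,463.87

1 Jan – 21 Sep 2005: 264 days at 3.5% → £547,000 × 3.5% × 264/365 = £13,847.3425
22 Sep – 31 Dec 2005: 101 days at 3.05% → £547,000 × 3.05% × 101/365 = £4,616.5301
Total = £18,463.8726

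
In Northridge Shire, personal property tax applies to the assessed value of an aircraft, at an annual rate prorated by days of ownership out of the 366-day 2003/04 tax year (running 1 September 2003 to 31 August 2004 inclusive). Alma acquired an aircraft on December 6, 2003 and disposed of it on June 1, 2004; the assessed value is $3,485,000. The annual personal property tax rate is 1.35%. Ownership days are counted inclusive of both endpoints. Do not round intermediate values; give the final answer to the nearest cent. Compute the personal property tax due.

$23,009.57

Days held (December 6, 2003 – June 1, 2004): 179 out of 366
Tax = $3,485,000 × 1.35% × 179/366 = $23,009.5697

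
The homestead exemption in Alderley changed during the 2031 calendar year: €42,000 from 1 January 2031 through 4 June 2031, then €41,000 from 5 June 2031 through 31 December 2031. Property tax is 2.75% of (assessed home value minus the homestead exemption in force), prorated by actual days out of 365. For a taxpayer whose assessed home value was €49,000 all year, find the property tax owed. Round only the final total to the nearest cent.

€208.32

1 January – 4 June 2031: 155 days, exemption €42,000 → (€49,000 − €42,000) × 2.75% × 155/365 = €81.7466
5 June – 31 December 2031: 210 days, exemption €41,000 → (€49,000 − €41,000) × 2.75% × 210/365 = €126.5753
Total = €208.3219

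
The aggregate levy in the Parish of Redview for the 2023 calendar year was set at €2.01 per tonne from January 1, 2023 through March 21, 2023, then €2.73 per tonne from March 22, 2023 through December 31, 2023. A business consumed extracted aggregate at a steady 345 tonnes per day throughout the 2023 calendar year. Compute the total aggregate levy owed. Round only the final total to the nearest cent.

January 1 – March 21, 2023: 80 days × 345 tonnes/day = 27,600 tonnes at €2.01/tonne → €55,476.00
March 22 – December 31, 2023: 285 days × 345 tonnes/day = 98,325 tonnes at €2.73/tonne → €268,427.25

€323,903.25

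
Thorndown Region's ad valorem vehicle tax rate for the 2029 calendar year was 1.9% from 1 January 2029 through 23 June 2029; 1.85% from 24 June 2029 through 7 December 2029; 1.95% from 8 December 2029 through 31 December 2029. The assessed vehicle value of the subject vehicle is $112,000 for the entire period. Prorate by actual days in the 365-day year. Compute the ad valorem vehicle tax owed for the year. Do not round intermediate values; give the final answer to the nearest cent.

$2,106.06

1 January – 23 June 2029: 174 days at 1.9% → $112,000 × 1.9% × 174/365 = $1,014.4438
24 June – 7 December 2029: 167 days at 1.85% → $112,000 × 1.85% × 167/365 = $948.0110
8 December – 31 December 2029: 24 days at 1.95% → $112,000 × 1.95% × 24/365 = $143.6055
Total = $2,106.0603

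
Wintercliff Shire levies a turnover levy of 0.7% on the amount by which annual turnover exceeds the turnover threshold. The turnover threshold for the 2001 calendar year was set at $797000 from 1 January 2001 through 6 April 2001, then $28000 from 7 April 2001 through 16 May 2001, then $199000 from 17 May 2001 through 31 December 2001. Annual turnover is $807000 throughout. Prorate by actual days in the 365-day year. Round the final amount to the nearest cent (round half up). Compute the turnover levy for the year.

$3286.20

1 January – 6 April 2001: 96 days, exemption $797000 → ($807000 − $797000) × 0.7% × 96/365 = $18.4110
7 April – 16 May 2001: 40 days, exemption $28000 → ($807000 − $28000) × 0.7% × 40/365 = $597.5890
17 May – 31 December 2001: 229 days, exemption $199000 → ($807000 − $199000) × 0.7% × 229/365 = $2670.2027
Total = $3286.2027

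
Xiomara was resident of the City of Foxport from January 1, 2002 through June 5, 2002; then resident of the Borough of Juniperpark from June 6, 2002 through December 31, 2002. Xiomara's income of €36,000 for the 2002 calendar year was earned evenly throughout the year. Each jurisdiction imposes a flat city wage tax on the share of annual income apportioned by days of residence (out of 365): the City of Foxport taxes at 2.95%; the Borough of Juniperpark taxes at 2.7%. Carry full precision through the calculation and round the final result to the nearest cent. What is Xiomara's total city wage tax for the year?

€1,010.47

The City of Foxport, January 1 – June 5, 2002: 156 days → €36,000 × 2.95% × 156/365 = €453.8959
The Borough of Juniperpark, June 6 – December 31, 2002: 209 days → €36,000 × 2.7% × 209/365 = €556.5699
Total = €1,010.4658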